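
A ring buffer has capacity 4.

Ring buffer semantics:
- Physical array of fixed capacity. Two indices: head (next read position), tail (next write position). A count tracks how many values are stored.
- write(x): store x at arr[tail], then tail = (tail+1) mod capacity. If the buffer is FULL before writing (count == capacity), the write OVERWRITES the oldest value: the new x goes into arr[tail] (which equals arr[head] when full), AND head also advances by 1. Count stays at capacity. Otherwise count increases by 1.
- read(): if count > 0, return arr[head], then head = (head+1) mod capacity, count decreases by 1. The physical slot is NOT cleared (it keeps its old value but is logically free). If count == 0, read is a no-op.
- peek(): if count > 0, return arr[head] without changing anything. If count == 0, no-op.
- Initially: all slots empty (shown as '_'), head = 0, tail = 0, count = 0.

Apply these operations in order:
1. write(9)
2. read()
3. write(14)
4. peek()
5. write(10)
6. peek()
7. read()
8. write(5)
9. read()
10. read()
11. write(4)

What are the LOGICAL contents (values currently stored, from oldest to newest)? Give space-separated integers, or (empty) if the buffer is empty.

Answer: 4

Derivation:
After op 1 (write(9)): arr=[9 _ _ _] head=0 tail=1 count=1
After op 2 (read()): arr=[9 _ _ _] head=1 tail=1 count=0
After op 3 (write(14)): arr=[9 14 _ _] head=1 tail=2 count=1
After op 4 (peek()): arr=[9 14 _ _] head=1 tail=2 count=1
After op 5 (write(10)): arr=[9 14 10 _] head=1 tail=3 count=2
After op 6 (peek()): arr=[9 14 10 _] head=1 tail=3 count=2
After op 7 (read()): arr=[9 14 10 _] head=2 tail=3 count=1
After op 8 (write(5)): arr=[9 14 10 5] head=2 tail=0 count=2
After op 9 (read()): arr=[9 14 10 5] head=3 tail=0 count=1
After op 10 (read()): arr=[9 14 10 5] head=0 tail=0 count=0
After op 11 (write(4)): arr=[4 14 10 5] head=0 tail=1 count=1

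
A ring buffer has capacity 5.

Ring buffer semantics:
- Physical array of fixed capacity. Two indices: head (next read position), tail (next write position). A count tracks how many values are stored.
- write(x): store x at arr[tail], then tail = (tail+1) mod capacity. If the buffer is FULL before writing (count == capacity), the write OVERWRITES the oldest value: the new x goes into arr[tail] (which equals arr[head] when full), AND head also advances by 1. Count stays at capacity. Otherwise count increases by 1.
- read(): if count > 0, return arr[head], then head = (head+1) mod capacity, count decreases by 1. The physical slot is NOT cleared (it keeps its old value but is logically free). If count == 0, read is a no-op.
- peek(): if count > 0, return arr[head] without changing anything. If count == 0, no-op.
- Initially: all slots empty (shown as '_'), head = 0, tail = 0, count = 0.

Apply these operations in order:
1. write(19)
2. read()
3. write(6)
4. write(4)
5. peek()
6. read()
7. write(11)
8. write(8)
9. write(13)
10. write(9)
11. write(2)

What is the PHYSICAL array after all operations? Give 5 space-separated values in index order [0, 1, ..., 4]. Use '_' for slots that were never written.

After op 1 (write(19)): arr=[19 _ _ _ _] head=0 tail=1 count=1
After op 2 (read()): arr=[19 _ _ _ _] head=1 tail=1 count=0
After op 3 (write(6)): arr=[19 6 _ _ _] head=1 tail=2 count=1
After op 4 (write(4)): arr=[19 6 4 _ _] head=1 tail=3 count=2
After op 5 (peek()): arr=[19 6 4 _ _] head=1 tail=3 count=2
After op 6 (read()): arr=[19 6 4 _ _] head=2 tail=3 count=1
After op 7 (write(11)): arr=[19 6 4 11 _] head=2 tail=4 count=2
After op 8 (write(8)): arr=[19 6 4 11 8] head=2 tail=0 count=3
After op 9 (write(13)): arr=[13 6 4 11 8] head=2 tail=1 count=4
After op 10 (write(9)): arr=[13 9 4 11 8] head=2 tail=2 count=5
After op 11 (write(2)): arr=[13 9 2 11 8] head=3 tail=3 count=5

Answer: 13 9 2 11 8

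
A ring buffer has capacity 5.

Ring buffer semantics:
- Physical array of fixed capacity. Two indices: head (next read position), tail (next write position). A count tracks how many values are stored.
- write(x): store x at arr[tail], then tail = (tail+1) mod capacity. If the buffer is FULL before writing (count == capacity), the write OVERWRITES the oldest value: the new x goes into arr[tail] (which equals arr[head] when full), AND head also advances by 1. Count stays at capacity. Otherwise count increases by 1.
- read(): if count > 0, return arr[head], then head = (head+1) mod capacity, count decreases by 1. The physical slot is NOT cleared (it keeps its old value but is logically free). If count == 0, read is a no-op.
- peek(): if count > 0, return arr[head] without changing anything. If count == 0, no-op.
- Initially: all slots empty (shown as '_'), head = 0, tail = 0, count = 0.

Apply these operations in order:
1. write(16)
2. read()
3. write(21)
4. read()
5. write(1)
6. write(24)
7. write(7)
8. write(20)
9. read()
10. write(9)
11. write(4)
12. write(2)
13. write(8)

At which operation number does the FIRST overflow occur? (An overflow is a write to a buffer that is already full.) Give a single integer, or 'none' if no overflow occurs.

After op 1 (write(16)): arr=[16 _ _ _ _] head=0 tail=1 count=1
After op 2 (read()): arr=[16 _ _ _ _] head=1 tail=1 count=0
After op 3 (write(21)): arr=[16 21 _ _ _] head=1 tail=2 count=1
After op 4 (read()): arr=[16 21 _ _ _] head=2 tail=2 count=0
After op 5 (write(1)): arr=[16 21 1 _ _] head=2 tail=3 count=1
After op 6 (write(24)): arr=[16 21 1 24 _] head=2 tail=4 count=2
After op 7 (write(7)): arr=[16 21 1 24 7] head=2 tail=0 count=3
After op 8 (write(20)): arr=[20 21 1 24 7] head=2 tail=1 count=4
After op 9 (read()): arr=[20 21 1 24 7] head=3 tail=1 count=3
After op 10 (write(9)): arr=[20 9 1 24 7] head=3 tail=2 count=4
After op 11 (write(4)): arr=[20 9 4 24 7] head=3 tail=3 count=5
After op 12 (write(2)): arr=[20 9 4 2 7] head=4 tail=4 count=5
After op 13 (write(8)): arr=[20 9 4 2 8] head=0 tail=0 count=5

Answer: 12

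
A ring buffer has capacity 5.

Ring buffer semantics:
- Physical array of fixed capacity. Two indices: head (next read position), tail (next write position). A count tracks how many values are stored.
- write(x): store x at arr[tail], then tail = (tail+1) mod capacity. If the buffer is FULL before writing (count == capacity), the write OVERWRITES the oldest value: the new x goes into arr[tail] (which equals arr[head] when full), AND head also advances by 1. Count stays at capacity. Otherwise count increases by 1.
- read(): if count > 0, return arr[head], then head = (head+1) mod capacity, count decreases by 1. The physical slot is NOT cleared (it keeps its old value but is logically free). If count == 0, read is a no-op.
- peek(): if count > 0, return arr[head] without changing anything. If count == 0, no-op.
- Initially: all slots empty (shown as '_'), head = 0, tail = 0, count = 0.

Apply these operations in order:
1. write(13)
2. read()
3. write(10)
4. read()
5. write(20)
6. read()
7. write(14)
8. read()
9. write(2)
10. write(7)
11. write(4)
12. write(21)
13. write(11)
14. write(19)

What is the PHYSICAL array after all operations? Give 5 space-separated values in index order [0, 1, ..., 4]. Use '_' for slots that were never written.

After op 1 (write(13)): arr=[13 _ _ _ _] head=0 tail=1 count=1
After op 2 (read()): arr=[13 _ _ _ _] head=1 tail=1 count=0
After op 3 (write(10)): arr=[13 10 _ _ _] head=1 tail=2 count=1
After op 4 (read()): arr=[13 10 _ _ _] head=2 tail=2 count=0
After op 5 (write(20)): arr=[13 10 20 _ _] head=2 tail=3 count=1
After op 6 (read()): arr=[13 10 20 _ _] head=3 tail=3 count=0
After op 7 (write(14)): arr=[13 10 20 14 _] head=3 tail=4 count=1
After op 8 (read()): arr=[13 10 20 14 _] head=4 tail=4 count=0
After op 9 (write(2)): arr=[13 10 20 14 2] head=4 tail=0 count=1
After op 10 (write(7)): arr=[7 10 20 14 2] head=4 tail=1 count=2
After op 11 (write(4)): arr=[7 4 20 14 2] head=4 tail=2 count=3
After op 12 (write(21)): arr=[7 4 21 14 2] head=4 tail=3 count=4
After op 13 (write(11)): arr=[7 4 21 11 2] head=4 tail=4 count=5
After op 14 (write(19)): arr=[7 4 21 11 19] head=0 tail=0 count=5

Answer: 7 4 21 11 19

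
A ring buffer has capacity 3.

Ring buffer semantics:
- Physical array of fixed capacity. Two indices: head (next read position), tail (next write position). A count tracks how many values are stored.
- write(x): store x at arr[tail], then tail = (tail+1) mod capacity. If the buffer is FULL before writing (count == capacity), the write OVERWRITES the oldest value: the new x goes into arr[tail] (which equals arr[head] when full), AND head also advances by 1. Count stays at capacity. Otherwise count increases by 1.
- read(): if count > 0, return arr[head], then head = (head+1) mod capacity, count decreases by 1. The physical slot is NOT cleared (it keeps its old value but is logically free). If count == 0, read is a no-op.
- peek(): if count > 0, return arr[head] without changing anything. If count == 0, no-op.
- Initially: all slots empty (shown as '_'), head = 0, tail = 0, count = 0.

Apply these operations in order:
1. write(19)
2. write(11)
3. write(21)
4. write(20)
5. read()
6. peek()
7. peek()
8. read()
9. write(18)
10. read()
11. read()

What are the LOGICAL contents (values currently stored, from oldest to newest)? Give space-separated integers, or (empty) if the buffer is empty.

Answer: (empty)

Derivation:
After op 1 (write(19)): arr=[19 _ _] head=0 tail=1 count=1
After op 2 (write(11)): arr=[19 11 _] head=0 tail=2 count=2
After op 3 (write(21)): arr=[19 11 21] head=0 tail=0 count=3
After op 4 (write(20)): arr=[20 11 21] head=1 tail=1 count=3
After op 5 (read()): arr=[20 11 21] head=2 tail=1 count=2
After op 6 (peek()): arr=[20 11 21] head=2 tail=1 count=2
After op 7 (peek()): arr=[20 11 21] head=2 tail=1 count=2
After op 8 (read()): arr=[20 11 21] head=0 tail=1 count=1
After op 9 (write(18)): arr=[20 18 21] head=0 tail=2 count=2
After op 10 (read()): arr=[20 18 21] head=1 tail=2 count=1
After op 11 (read()): arr=[20 18 21] head=2 tail=2 count=0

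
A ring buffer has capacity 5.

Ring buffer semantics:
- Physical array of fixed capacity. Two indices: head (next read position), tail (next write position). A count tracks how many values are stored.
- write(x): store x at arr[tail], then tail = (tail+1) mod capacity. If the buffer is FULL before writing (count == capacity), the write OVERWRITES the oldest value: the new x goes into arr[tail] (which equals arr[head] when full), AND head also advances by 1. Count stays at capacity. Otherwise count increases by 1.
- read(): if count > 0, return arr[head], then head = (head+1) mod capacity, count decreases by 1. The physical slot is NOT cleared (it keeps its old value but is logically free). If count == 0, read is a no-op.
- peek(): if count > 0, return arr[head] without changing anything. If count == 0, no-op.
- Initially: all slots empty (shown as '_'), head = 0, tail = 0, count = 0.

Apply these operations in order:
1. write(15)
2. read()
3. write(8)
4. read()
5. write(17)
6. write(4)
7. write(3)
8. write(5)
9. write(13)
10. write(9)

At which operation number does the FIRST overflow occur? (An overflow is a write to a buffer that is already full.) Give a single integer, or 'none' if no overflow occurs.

After op 1 (write(15)): arr=[15 _ _ _ _] head=0 tail=1 count=1
After op 2 (read()): arr=[15 _ _ _ _] head=1 tail=1 count=0
After op 3 (write(8)): arr=[15 8 _ _ _] head=1 tail=2 count=1
After op 4 (read()): arr=[15 8 _ _ _] head=2 tail=2 count=0
After op 5 (write(17)): arr=[15 8 17 _ _] head=2 tail=3 count=1
After op 6 (write(4)): arr=[15 8 17 4 _] head=2 tail=4 count=2
After op 7 (write(3)): arr=[15 8 17 4 3] head=2 tail=0 count=3
After op 8 (write(5)): arr=[5 8 17 4 3] head=2 tail=1 count=4
After op 9 (write(13)): arr=[5 13 17 4 3] head=2 tail=2 count=5
After op 10 (write(9)): arr=[5 13 9 4 3] head=3 tail=3 count=5

Answer: 10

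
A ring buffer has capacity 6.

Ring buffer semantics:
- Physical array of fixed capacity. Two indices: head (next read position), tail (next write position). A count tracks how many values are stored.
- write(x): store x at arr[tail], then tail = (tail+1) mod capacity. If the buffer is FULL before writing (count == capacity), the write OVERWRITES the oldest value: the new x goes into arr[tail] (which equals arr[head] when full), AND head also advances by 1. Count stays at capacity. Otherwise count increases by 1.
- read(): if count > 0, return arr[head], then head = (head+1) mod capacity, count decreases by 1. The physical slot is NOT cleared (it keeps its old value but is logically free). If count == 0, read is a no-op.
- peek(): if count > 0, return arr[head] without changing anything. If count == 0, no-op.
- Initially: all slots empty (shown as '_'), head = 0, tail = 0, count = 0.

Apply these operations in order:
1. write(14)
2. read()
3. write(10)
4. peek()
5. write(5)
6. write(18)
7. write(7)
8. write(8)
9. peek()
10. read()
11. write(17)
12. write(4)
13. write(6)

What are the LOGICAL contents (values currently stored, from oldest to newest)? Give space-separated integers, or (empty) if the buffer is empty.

After op 1 (write(14)): arr=[14 _ _ _ _ _] head=0 tail=1 count=1
After op 2 (read()): arr=[14 _ _ _ _ _] head=1 tail=1 count=0
After op 3 (write(10)): arr=[14 10 _ _ _ _] head=1 tail=2 count=1
After op 4 (peek()): arr=[14 10 _ _ _ _] head=1 tail=2 count=1
After op 5 (write(5)): arr=[14 10 5 _ _ _] head=1 tail=3 count=2
After op 6 (write(18)): arr=[14 10 5 18 _ _] head=1 tail=4 count=3
After op 7 (write(7)): arr=[14 10 5 18 7 _] head=1 tail=5 count=4
After op 8 (write(8)): arr=[14 10 5 18 7 8] head=1 tail=0 count=5
After op 9 (peek()): arr=[14 10 5 18 7 8] head=1 tail=0 count=5
After op 10 (read()): arr=[14 10 5 18 7 8] head=2 tail=0 count=4
After op 11 (write(17)): arr=[17 10 5 18 7 8] head=2 tail=1 count=5
After op 12 (write(4)): arr=[17 4 5 18 7 8] head=2 tail=2 count=6
After op 13 (write(6)): arr=[17 4 6 18 7 8] head=3 tail=3 count=6

Answer: 18 7 8 17 4 6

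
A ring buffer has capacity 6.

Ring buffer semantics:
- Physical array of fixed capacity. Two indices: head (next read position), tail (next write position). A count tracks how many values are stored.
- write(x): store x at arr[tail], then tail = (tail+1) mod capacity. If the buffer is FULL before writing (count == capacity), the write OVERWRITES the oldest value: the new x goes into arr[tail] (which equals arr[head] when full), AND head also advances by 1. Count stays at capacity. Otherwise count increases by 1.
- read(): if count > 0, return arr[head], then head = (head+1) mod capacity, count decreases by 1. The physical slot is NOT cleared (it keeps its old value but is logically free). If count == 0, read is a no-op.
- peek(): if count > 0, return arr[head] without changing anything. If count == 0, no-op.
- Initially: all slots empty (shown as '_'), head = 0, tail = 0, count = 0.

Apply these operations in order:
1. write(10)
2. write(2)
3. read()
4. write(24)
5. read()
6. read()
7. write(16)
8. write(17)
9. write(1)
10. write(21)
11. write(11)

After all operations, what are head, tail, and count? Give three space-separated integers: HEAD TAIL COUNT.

Answer: 3 2 5

Derivation:
After op 1 (write(10)): arr=[10 _ _ _ _ _] head=0 tail=1 count=1
After op 2 (write(2)): arr=[10 2 _ _ _ _] head=0 tail=2 count=2
After op 3 (read()): arr=[10 2 _ _ _ _] head=1 tail=2 count=1
After op 4 (write(24)): arr=[10 2 24 _ _ _] head=1 tail=3 count=2
After op 5 (read()): arr=[10 2 24 _ _ _] head=2 tail=3 count=1
After op 6 (read()): arr=[10 2 24 _ _ _] head=3 tail=3 count=0
After op 7 (write(16)): arr=[10 2 24 16 _ _] head=3 tail=4 count=1
After op 8 (write(17)): arr=[10 2 24 16 17 _] head=3 tail=5 count=2
After op 9 (write(1)): arr=[10 2 24 16 17 1] head=3 tail=0 count=3
After op 10 (write(21)): arr=[21 2 24 16 17 1] head=3 tail=1 count=4
After op 11 (write(11)): arr=[21 11 24 16 17 1] head=3 tail=2 count=5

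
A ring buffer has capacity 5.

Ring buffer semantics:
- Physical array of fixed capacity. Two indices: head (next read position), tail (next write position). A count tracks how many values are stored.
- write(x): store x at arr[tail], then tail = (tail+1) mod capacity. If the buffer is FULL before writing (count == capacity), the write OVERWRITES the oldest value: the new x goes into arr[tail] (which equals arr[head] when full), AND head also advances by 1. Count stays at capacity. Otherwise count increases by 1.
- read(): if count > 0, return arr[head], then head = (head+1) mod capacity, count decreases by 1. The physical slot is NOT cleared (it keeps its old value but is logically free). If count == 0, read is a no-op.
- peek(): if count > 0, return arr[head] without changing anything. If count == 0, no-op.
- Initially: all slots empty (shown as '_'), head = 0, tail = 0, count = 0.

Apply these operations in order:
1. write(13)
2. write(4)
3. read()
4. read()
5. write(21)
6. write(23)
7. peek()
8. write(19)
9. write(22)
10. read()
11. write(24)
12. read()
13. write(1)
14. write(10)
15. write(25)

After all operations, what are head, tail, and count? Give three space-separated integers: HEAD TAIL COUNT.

Answer: 0 0 5

Derivation:
After op 1 (write(13)): arr=[13 _ _ _ _] head=0 tail=1 count=1
After op 2 (write(4)): arr=[13 4 _ _ _] head=0 tail=2 count=2
After op 3 (read()): arr=[13 4 _ _ _] head=1 tail=2 count=1
After op 4 (read()): arr=[13 4 _ _ _] head=2 tail=2 count=0
After op 5 (write(21)): arr=[13 4 21 _ _] head=2 tail=3 count=1
After op 6 (write(23)): arr=[13 4 21 23 _] head=2 tail=4 count=2
After op 7 (peek()): arr=[13 4 21 23 _] head=2 tail=4 count=2
After op 8 (write(19)): arr=[13 4 21 23 19] head=2 tail=0 count=3
After op 9 (write(22)): arr=[22 4 21 23 19] head=2 tail=1 count=4
After op 10 (read()): arr=[22 4 21 23 19] head=3 tail=1 count=3
After op 11 (write(24)): arr=[22 24 21 23 19] head=3 tail=2 count=4
After op 12 (read()): arr=[22 24 21 23 19] head=4 tail=2 count=3
After op 13 (write(1)): arr=[22 24 1 23 19] head=4 tail=3 count=4
After op 14 (write(10)): arr=[22 24 1 10 19] head=4 tail=4 count=5
After op 15 (write(25)): arr=[22 24 1 10 25] head=0 tail=0 count=5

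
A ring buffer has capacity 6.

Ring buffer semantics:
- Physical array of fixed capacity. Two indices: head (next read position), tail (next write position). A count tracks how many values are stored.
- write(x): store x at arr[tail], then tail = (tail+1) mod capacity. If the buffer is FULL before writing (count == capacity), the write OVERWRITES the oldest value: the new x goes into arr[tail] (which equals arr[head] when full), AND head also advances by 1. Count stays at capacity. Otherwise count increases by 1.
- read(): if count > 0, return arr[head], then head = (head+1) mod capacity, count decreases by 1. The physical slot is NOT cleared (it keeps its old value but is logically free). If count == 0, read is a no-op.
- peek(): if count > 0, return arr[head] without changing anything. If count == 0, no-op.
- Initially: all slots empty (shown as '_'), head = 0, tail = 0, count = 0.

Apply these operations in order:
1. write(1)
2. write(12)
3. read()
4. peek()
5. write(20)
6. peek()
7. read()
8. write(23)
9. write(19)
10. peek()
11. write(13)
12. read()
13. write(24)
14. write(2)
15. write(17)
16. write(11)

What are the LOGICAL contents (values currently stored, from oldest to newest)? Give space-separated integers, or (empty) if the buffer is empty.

After op 1 (write(1)): arr=[1 _ _ _ _ _] head=0 tail=1 count=1
After op 2 (write(12)): arr=[1 12 _ _ _ _] head=0 tail=2 count=2
After op 3 (read()): arr=[1 12 _ _ _ _] head=1 tail=2 count=1
After op 4 (peek()): arr=[1 12 _ _ _ _] head=1 tail=2 count=1
After op 5 (write(20)): arr=[1 12 20 _ _ _] head=1 tail=3 count=2
After op 6 (peek()): arr=[1 12 20 _ _ _] head=1 tail=3 count=2
After op 7 (read()): arr=[1 12 20 _ _ _] head=2 tail=3 count=1
After op 8 (write(23)): arr=[1 12 20 23 _ _] head=2 tail=4 count=2
After op 9 (write(19)): arr=[1 12 20 23 19 _] head=2 tail=5 count=3
After op 10 (peek()): arr=[1 12 20 23 19 _] head=2 tail=5 count=3
After op 11 (write(13)): arr=[1 12 20 23 19 13] head=2 tail=0 count=4
After op 12 (read()): arr=[1 12 20 23 19 13] head=3 tail=0 count=3
After op 13 (write(24)): arr=[24 12 20 23 19 13] head=3 tail=1 count=4
After op 14 (write(2)): arr=[24 2 20 23 19 13] head=3 tail=2 count=5
After op 15 (write(17)): arr=[24 2 17 23 19 13] head=3 tail=3 count=6
After op 16 (write(11)): arr=[24 2 17 11 19 13] head=4 tail=4 count=6

Answer: 19 13 24 2 17 11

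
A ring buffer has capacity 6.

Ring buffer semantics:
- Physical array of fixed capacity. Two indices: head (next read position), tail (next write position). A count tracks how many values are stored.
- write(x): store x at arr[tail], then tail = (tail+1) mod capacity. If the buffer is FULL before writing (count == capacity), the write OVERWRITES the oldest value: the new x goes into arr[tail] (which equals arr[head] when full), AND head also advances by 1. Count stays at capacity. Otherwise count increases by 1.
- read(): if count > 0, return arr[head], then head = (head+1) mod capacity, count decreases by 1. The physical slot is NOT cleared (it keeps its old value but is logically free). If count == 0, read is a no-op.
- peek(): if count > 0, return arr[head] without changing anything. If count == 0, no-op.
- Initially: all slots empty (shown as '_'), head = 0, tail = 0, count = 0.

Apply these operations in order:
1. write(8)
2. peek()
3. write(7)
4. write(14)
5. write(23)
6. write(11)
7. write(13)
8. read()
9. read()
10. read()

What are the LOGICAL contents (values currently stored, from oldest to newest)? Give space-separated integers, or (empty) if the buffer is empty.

Answer: 23 11 13

Derivation:
After op 1 (write(8)): arr=[8 _ _ _ _ _] head=0 tail=1 count=1
After op 2 (peek()): arr=[8 _ _ _ _ _] head=0 tail=1 count=1
After op 3 (write(7)): arr=[8 7 _ _ _ _] head=0 tail=2 count=2
After op 4 (write(14)): arr=[8 7 14 _ _ _] head=0 tail=3 count=3
After op 5 (write(23)): arr=[8 7 14 23 _ _] head=0 tail=4 count=4
After op 6 (write(11)): arr=[8 7 14 23 11 _] head=0 tail=5 count=5
After op 7 (write(13)): arr=[8 7 14 23 11 13] head=0 tail=0 count=6
After op 8 (read()): arr=[8 7 14 23 11 13] head=1 tail=0 count=5
After op 9 (read()): arr=[8 7 14 23 11 13] head=2 tail=0 count=4
After op 10 (read()): arr=[8 7 14 23 11 13] head=3 tail=0 count=3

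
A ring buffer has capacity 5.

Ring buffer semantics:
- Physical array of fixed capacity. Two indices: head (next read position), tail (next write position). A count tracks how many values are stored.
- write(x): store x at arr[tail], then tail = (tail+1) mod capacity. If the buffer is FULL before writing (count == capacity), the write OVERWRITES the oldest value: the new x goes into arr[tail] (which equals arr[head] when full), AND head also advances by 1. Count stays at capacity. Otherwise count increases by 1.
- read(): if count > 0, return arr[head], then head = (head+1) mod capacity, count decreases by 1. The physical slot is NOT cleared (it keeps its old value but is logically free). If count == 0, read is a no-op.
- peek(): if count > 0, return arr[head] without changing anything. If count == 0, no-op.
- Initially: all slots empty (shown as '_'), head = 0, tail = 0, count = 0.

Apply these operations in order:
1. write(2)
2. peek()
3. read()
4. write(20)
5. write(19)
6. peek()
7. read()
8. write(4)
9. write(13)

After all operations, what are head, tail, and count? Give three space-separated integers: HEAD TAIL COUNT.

Answer: 2 0 3

Derivation:
After op 1 (write(2)): arr=[2 _ _ _ _] head=0 tail=1 count=1
After op 2 (peek()): arr=[2 _ _ _ _] head=0 tail=1 count=1
After op 3 (read()): arr=[2 _ _ _ _] head=1 tail=1 count=0
After op 4 (write(20)): arr=[2 20 _ _ _] head=1 tail=2 count=1
After op 5 (write(19)): arr=[2 20 19 _ _] head=1 tail=3 count=2
After op 6 (peek()): arr=[2 20 19 _ _] head=1 tail=3 count=2
After op 7 (read()): arr=[2 20 19 _ _] head=2 tail=3 count=1
After op 8 (write(4)): arr=[2 20 19 4 _] head=2 tail=4 count=2
After op 9 (write(13)): arr=[2 20 19 4 13] head=2 tail=0 count=3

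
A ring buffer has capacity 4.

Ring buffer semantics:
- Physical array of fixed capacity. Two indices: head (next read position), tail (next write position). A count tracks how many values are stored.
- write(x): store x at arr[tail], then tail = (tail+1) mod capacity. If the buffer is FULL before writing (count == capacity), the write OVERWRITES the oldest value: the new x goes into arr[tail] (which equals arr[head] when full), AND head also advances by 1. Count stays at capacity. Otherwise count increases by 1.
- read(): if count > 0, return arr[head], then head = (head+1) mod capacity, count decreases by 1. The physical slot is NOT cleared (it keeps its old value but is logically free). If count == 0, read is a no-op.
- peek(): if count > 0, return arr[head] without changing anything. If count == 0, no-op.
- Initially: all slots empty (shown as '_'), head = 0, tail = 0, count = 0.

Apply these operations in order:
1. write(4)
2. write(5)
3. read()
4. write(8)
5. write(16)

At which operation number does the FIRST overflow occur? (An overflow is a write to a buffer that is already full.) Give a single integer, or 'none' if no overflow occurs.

After op 1 (write(4)): arr=[4 _ _ _] head=0 tail=1 count=1
After op 2 (write(5)): arr=[4 5 _ _] head=0 tail=2 count=2
After op 3 (read()): arr=[4 5 _ _] head=1 tail=2 count=1
After op 4 (write(8)): arr=[4 5 8 _] head=1 tail=3 count=2
After op 5 (write(16)): arr=[4 5 8 16] head=1 tail=0 count=3

Answer: none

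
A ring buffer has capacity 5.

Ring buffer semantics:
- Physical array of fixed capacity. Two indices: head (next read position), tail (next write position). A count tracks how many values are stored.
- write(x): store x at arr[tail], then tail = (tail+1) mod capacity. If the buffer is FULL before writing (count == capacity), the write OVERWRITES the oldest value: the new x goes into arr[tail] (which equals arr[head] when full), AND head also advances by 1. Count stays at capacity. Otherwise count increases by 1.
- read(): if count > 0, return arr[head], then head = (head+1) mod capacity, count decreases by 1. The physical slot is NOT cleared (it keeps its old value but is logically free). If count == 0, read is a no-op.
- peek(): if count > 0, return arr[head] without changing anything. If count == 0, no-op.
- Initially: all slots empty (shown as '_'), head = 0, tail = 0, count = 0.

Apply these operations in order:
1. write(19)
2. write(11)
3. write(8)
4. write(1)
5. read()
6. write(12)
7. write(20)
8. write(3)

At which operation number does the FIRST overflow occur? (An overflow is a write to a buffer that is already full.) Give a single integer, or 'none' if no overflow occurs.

Answer: 8

Derivation:
After op 1 (write(19)): arr=[19 _ _ _ _] head=0 tail=1 count=1
After op 2 (write(11)): arr=[19 11 _ _ _] head=0 tail=2 count=2
After op 3 (write(8)): arr=[19 11 8 _ _] head=0 tail=3 count=3
After op 4 (write(1)): arr=[19 11 8 1 _] head=0 tail=4 count=4
After op 5 (read()): arr=[19 11 8 1 _] head=1 tail=4 count=3
After op 6 (write(12)): arr=[19 11 8 1 12] head=1 tail=0 count=4
After op 7 (write(20)): arr=[20 11 8 1 12] head=1 tail=1 count=5
After op 8 (write(3)): arr=[20 3 8 1 12] head=2 tail=2 count=5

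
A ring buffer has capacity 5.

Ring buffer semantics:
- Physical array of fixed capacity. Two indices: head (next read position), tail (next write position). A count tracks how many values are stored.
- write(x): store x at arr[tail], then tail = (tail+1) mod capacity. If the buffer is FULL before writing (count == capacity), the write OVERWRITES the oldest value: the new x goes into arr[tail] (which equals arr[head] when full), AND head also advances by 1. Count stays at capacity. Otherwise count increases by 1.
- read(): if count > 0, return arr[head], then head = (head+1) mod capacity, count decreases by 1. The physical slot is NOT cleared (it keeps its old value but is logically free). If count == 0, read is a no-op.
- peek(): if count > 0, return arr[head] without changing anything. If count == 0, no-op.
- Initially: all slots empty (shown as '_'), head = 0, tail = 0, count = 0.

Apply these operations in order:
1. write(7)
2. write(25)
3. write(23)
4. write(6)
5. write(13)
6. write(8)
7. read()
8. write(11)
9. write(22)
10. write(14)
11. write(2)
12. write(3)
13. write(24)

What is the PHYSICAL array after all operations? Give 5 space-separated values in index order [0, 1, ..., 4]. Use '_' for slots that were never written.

After op 1 (write(7)): arr=[7 _ _ _ _] head=0 tail=1 count=1
After op 2 (write(25)): arr=[7 25 _ _ _] head=0 tail=2 count=2
After op 3 (write(23)): arr=[7 25 23 _ _] head=0 tail=3 count=3
After op 4 (write(6)): arr=[7 25 23 6 _] head=0 tail=4 count=4
After op 5 (write(13)): arr=[7 25 23 6 13] head=0 tail=0 count=5
After op 6 (write(8)): arr=[8 25 23 6 13] head=1 tail=1 count=5
After op 7 (read()): arr=[8 25 23 6 13] head=2 tail=1 count=4
After op 8 (write(11)): arr=[8 11 23 6 13] head=2 tail=2 count=5
After op 9 (write(22)): arr=[8 11 22 6 13] head=3 tail=3 count=5
After op 10 (write(14)): arr=[8 11 22 14 13] head=4 tail=4 count=5
After op 11 (write(2)): arr=[8 11 22 14 2] head=0 tail=0 count=5
After op 12 (write(3)): arr=[3 11 22 14 2] head=1 tail=1 count=5
After op 13 (write(24)): arr=[3 24 22 14 2] head=2 tail=2 count=5

Answer: 3 24 22 14 2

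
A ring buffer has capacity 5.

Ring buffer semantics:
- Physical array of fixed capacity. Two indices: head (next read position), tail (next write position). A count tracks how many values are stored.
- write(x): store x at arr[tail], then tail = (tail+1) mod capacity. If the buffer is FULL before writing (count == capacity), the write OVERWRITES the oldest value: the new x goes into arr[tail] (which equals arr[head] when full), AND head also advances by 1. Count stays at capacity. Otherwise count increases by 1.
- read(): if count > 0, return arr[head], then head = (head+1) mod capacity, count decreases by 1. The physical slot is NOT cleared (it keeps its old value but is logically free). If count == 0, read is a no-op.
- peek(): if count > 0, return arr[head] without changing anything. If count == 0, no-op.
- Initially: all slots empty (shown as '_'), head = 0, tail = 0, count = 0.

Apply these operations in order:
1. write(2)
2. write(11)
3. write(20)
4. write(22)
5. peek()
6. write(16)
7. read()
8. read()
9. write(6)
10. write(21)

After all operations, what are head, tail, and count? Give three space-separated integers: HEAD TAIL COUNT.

Answer: 2 2 5

Derivation:
After op 1 (write(2)): arr=[2 _ _ _ _] head=0 tail=1 count=1
After op 2 (write(11)): arr=[2 11 _ _ _] head=0 tail=2 count=2
After op 3 (write(20)): arr=[2 11 20 _ _] head=0 tail=3 count=3
After op 4 (write(22)): arr=[2 11 20 22 _] head=0 tail=4 count=4
After op 5 (peek()): arr=[2 11 20 22 _] head=0 tail=4 count=4
After op 6 (write(16)): arr=[2 11 20 22 16] head=0 tail=0 count=5
After op 7 (read()): arr=[2 11 20 22 16] head=1 tail=0 count=4
After op 8 (read()): arr=[2 11 20 22 16] head=2 tail=0 count=3
After op 9 (write(6)): arr=[6 11 20 22 16] head=2 tail=1 count=4
After op 10 (write(21)): arr=[6 21 20 22 16] head=2 tail=2 count=5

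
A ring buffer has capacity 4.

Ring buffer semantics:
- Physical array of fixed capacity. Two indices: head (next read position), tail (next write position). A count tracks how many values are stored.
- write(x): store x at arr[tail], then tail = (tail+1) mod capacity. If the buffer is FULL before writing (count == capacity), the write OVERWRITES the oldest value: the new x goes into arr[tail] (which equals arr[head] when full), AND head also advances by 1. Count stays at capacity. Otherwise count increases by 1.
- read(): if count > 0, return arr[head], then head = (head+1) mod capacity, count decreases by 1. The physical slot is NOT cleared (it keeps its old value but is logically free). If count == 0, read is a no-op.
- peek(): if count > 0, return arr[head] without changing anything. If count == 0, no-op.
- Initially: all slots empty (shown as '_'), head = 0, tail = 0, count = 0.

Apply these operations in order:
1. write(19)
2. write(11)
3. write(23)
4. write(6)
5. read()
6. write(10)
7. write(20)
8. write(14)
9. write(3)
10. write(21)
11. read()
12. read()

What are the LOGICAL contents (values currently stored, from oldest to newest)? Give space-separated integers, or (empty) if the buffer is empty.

After op 1 (write(19)): arr=[19 _ _ _] head=0 tail=1 count=1
After op 2 (write(11)): arr=[19 11 _ _] head=0 tail=2 count=2
After op 3 (write(23)): arr=[19 11 23 _] head=0 tail=3 count=3
After op 4 (write(6)): arr=[19 11 23 6] head=0 tail=0 count=4
After op 5 (read()): arr=[19 11 23 6] head=1 tail=0 count=3
After op 6 (write(10)): arr=[10 11 23 6] head=1 tail=1 count=4
After op 7 (write(20)): arr=[10 20 23 6] head=2 tail=2 count=4
After op 8 (write(14)): arr=[10 20 14 6] head=3 tail=3 count=4
After op 9 (write(3)): arr=[10 20 14 3] head=0 tail=0 count=4
After op 10 (write(21)): arr=[21 20 14 3] head=1 tail=1 count=4
After op 11 (read()): arr=[21 20 14 3] head=2 tail=1 count=3
After op 12 (read()): arr=[21 20 14 3] head=3 tail=1 count=2

Answer: 3 21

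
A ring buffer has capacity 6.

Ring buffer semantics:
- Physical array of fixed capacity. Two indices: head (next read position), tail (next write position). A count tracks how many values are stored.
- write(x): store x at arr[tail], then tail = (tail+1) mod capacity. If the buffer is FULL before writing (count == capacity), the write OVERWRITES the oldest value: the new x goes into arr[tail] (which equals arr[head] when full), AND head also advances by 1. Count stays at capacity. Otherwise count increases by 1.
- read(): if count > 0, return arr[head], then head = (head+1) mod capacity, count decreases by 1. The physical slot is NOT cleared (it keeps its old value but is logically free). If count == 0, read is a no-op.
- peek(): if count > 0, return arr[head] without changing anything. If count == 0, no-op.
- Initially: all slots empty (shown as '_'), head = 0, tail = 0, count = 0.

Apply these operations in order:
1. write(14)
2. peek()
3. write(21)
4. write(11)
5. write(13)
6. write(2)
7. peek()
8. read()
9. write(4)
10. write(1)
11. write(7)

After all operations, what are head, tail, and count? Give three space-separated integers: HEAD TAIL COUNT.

Answer: 2 2 6

Derivation:
After op 1 (write(14)): arr=[14 _ _ _ _ _] head=0 tail=1 count=1
After op 2 (peek()): arr=[14 _ _ _ _ _] head=0 tail=1 count=1
After op 3 (write(21)): arr=[14 21 _ _ _ _] head=0 tail=2 count=2
After op 4 (write(11)): arr=[14 21 11 _ _ _] head=0 tail=3 count=3
After op 5 (write(13)): arr=[14 21 11 13 _ _] head=0 tail=4 count=4
After op 6 (write(2)): arr=[14 21 11 13 2 _] head=0 tail=5 count=5
After op 7 (peek()): arr=[14 21 11 13 2 _] head=0 tail=5 count=5
After op 8 (read()): arr=[14 21 11 13 2 _] head=1 tail=5 count=4
After op 9 (write(4)): arr=[14 21 11 13 2 4] head=1 tail=0 count=5
After op 10 (write(1)): arr=[1 21 11 13 2 4] head=1 tail=1 count=6
After op 11 (write(7)): arr=[1 7 11 13 2 4] head=2 tail=2 count=6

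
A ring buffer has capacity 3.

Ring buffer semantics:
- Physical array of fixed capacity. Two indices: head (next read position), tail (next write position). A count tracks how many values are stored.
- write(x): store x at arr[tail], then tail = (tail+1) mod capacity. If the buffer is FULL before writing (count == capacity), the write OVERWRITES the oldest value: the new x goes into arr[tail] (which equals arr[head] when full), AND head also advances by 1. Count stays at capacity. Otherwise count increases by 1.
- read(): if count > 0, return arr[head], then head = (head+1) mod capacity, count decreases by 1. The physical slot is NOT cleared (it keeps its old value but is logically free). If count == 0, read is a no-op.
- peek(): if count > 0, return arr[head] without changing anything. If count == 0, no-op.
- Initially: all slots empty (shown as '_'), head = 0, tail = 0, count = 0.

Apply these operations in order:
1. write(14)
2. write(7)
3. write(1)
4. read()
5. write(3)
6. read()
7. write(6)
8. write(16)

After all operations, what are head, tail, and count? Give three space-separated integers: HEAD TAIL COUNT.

After op 1 (write(14)): arr=[14 _ _] head=0 tail=1 count=1
After op 2 (write(7)): arr=[14 7 _] head=0 tail=2 count=2
After op 3 (write(1)): arr=[14 7 1] head=0 tail=0 count=3
After op 4 (read()): arr=[14 7 1] head=1 tail=0 count=2
After op 5 (write(3)): arr=[3 7 1] head=1 tail=1 count=3
After op 6 (read()): arr=[3 7 1] head=2 tail=1 count=2
After op 7 (write(6)): arr=[3 6 1] head=2 tail=2 count=3
After op 8 (write(16)): arr=[3 6 16] head=0 tail=0 count=3

Answer: 0 0 3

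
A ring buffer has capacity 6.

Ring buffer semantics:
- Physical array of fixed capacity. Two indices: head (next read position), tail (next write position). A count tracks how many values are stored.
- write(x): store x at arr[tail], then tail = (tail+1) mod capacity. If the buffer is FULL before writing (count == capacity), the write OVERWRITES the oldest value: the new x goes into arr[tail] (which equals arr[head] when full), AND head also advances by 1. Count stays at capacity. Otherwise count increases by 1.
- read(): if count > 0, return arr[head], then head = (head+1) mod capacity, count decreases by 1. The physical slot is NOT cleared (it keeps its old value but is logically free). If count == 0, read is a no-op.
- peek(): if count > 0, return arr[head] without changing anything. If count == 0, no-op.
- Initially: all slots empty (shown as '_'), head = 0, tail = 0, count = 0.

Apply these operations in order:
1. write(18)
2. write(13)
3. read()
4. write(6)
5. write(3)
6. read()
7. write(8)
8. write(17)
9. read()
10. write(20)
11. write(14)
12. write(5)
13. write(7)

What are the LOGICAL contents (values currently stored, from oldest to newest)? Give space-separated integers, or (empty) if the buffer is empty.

Answer: 8 17 20 14 5 7

Derivation:
After op 1 (write(18)): arr=[18 _ _ _ _ _] head=0 tail=1 count=1
After op 2 (write(13)): arr=[18 13 _ _ _ _] head=0 tail=2 count=2
After op 3 (read()): arr=[18 13 _ _ _ _] head=1 tail=2 count=1
After op 4 (write(6)): arr=[18 13 6 _ _ _] head=1 tail=3 count=2
After op 5 (write(3)): arr=[18 13 6 3 _ _] head=1 tail=4 count=3
After op 6 (read()): arr=[18 13 6 3 _ _] head=2 tail=4 count=2
After op 7 (write(8)): arr=[18 13 6 3 8 _] head=2 tail=5 count=3
After op 8 (write(17)): arr=[18 13 6 3 8 17] head=2 tail=0 count=4
After op 9 (read()): arr=[18 13 6 3 8 17] head=3 tail=0 count=3
After op 10 (write(20)): arr=[20 13 6 3 8 17] head=3 tail=1 count=4
After op 11 (write(14)): arr=[20 14 6 3 8 17] head=3 tail=2 count=5
After op 12 (write(5)): arr=[20 14 5 3 8 17] head=3 tail=3 count=6
After op 13 (write(7)): arr=[20 14 5 7 8 17] head=4 tail=4 count=6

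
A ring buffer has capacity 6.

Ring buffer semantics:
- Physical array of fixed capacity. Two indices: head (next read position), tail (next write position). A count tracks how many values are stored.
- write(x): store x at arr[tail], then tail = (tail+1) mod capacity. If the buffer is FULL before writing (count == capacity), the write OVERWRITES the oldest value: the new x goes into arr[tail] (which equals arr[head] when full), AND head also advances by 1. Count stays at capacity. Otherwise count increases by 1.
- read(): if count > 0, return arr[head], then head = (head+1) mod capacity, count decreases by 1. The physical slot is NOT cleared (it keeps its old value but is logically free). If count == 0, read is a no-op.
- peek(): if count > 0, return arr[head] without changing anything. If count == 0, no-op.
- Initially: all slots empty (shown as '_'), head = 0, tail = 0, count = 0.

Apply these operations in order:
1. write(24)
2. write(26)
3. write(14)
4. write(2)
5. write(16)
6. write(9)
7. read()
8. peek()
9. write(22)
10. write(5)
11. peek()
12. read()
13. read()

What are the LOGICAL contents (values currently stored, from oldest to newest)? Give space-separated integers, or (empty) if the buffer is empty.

After op 1 (write(24)): arr=[24 _ _ _ _ _] head=0 tail=1 count=1
After op 2 (write(26)): arr=[24 26 _ _ _ _] head=0 tail=2 count=2
After op 3 (write(14)): arr=[24 26 14 _ _ _] head=0 tail=3 count=3
After op 4 (write(2)): arr=[24 26 14 2 _ _] head=0 tail=4 count=4
After op 5 (write(16)): arr=[24 26 14 2 16 _] head=0 tail=5 count=5
After op 6 (write(9)): arr=[24 26 14 2 16 9] head=0 tail=0 count=6
After op 7 (read()): arr=[24 26 14 2 16 9] head=1 tail=0 count=5
After op 8 (peek()): arr=[24 26 14 2 16 9] head=1 tail=0 count=5
After op 9 (write(22)): arr=[22 26 14 2 16 9] head=1 tail=1 count=6
After op 10 (write(5)): arr=[22 5 14 2 16 9] head=2 tail=2 count=6
After op 11 (peek()): arr=[22 5 14 2 16 9] head=2 tail=2 count=6
After op 12 (read()): arr=[22 5 14 2 16 9] head=3 tail=2 count=5
After op 13 (read()): arr=[22 5 14 2 16 9] head=4 tail=2 count=4

Answer: 16 9 22 5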